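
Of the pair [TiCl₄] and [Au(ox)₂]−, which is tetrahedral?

For [TiCl₄]: Each chloride is −1; balancing the 0 overall charge requires Ti(IV). Titanium is a group-4 element; Ti(IV) is therefore d⁰. A d⁰ ion has no crystal-field stabilisation preference between square planar and tetrahedral, so four ligands adopt the sterically favoured tetrahedral geometry. → tetrahedral.
For [Au(ox)₂]−: Summing ligand charges against the −1 overall charge gives an oxidation state of +3 for gold. Gold is a group-11 element; Au(III) is therefore d⁸. A 5d d⁸ ion has a large crystal-field splitting; square planar leaves the high-energy d_{x²−y²} orbital empty and maximises CFSE. → square planar.

[TiCl₄]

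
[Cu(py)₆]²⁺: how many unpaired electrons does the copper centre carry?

1

Pyridine is neutral; balancing the +2 overall charge requires Cu(II).
Group 11 minus oxidation state 2 gives a d⁹ configuration.
In an octahedral field the d⁹ configuration is t₂g⁶e_g³ (only one arrangement possible), giving 1 unpaired electron.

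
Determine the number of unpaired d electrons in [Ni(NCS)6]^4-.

2

Each isothiocyanate is −1; balancing the −4 overall charge requires Ni(II).
Ni sits in group 10, so the d-electron count is 10 − 2 = 8.
In an octahedral field the d⁸ configuration is t₂g⁶e_g² (only one arrangement possible), giving 2 unpaired electrons.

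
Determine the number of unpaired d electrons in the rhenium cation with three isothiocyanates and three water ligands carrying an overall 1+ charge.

3

Each isothiocyanate is −1; water is neutral; balancing the +1 overall charge requires Re(IV).
Rhenium is a group-7 element; Re(IV) is therefore d³.
In an octahedral field the d³ configuration is t₂g³e_g⁰ (only one arrangement possible), giving 3 unpaired electrons.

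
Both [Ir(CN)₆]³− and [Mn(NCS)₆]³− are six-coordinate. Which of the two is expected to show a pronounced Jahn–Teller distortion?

[Ir(CN)₆]³−: Ligand charges: each cyanide is −1. With an overall charge of −3 the iridium centre must be in the +3 oxidation state. Iridium is a group-9 element; Ir(III) is therefore d⁶. A 5d ion has a large Δₒ and is invariably low-spin. The d⁶ configuration leaves the e_g set evenly filled (or empty) — no strong Jahn–Teller driving force.
[Mn(NCS)₆]³−: Each isothiocyanate is −1; balancing the −3 overall charge requires Mn(III). Mn sits in group 7, so the d-electron count is 7 − 3 = 4. Isothiocyanate is a weak-field ligand for a first-row metal, so the complex is high-spin. The t₂g³e_g¹ (high-spin) configuration has an unevenly filled e_g set; the Jahn–Teller theorem predicts a tetragonal distortion (typically axial elongation) to lift the degeneracy.

[Mn(NCS)₆]³−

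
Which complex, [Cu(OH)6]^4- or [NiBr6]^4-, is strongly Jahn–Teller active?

[Cu(OH)6]^4-

[Cu(OH)6]^4-: Each hydroxide is −1; balancing the −4 overall charge requires Cu(II). Group 11 minus oxidation state 2 gives a d⁹ configuration. The t₂g⁶e_g³ configuration has an unevenly filled e_g set; the Jahn–Teller theorem predicts a tetragonal distortion (typically axial elongation) to lift the degeneracy.
[NiBr6]^4-: Summing ligand charges against the −4 overall charge gives an oxidation state of +2 for nickel. Ni sits in group 10, so the d-electron count is 10 − 2 = 8. The d⁸ configuration leaves the e_g set evenly filled (or empty) — no strong Jahn–Teller driving force.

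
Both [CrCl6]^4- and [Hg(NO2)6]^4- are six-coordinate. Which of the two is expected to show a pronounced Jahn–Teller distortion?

[CrCl6]^4-: Summing ligand charges against the −4 overall charge gives an oxidation state of +2 for chromium. Cr sits in group 6, so the d-electron count is 6 − 2 = 4. Chloride is a weak-field ligand for a first-row metal, so the complex is high-spin. The t₂g³e_g¹ (high-spin) configuration has an unevenly filled e_g set; the Jahn–Teller theorem predicts a tetragonal distortion (typically axial elongation) to lift the degeneracy.
[Hg(NO2)6]^4-: Each nitro (N-bound nitrite) is −1; balancing the −4 overall charge requires Hg(II). Group 12 minus oxidation state 2 gives a d¹⁰ configuration. The d¹⁰ configuration leaves the e_g set evenly filled (or empty) — no strong Jahn–Teller driving force.

[CrCl6]^4-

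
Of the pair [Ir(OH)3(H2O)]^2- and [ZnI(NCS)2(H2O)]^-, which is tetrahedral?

[ZnI(NCS)2(H2O)]^-

For [Ir(OH)3(H2O)]^2-: Summing ligand charges against the −2 overall charge gives an oxidation state of +1 for iridium. Group 9 minus oxidation state 1 gives a d⁸ configuration. A 5d d⁸ ion has a large crystal-field splitting; square planar leaves the high-energy d_{x²−y²} orbital empty and maximises CFSE. → square planar.
For [ZnI(NCS)2(H2O)]^-: Ligand charges: each iodide is −1; each isothiocyanate is −1; water is neutral. With an overall charge of −1 the zinc centre must be in the +2 oxidation state. Zn sits in group 12, so the d-electron count is 12 − 2 = 10. A d¹⁰ ion has no crystal-field stabilisation preference between square planar and tetrahedral, so four ligands adopt the sterically favoured tetrahedral geometry. → tetrahedral.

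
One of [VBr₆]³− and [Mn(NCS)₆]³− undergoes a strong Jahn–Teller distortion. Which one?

[Mn(NCS)₆]³−

[VBr₆]³−: Ligand charges: each bromide is −1. With an overall charge of −3 the vanadium centre must be in the +3 oxidation state. Group 5 minus oxidation state 3 gives a d² configuration. The d² configuration leaves the e_g set evenly filled (or empty) — no strong Jahn–Teller driving force.
[Mn(NCS)₆]³−: Ligand charges: each isothiocyanate is −1. With an overall charge of −3 the manganese centre must be in the +3 oxidation state. Mn sits in group 7, so the d-electron count is 7 − 3 = 4. Isothiocyanate is a weak-field ligand for a first-row metal, so the complex is high-spin. The t₂g³e_g¹ (high-spin) configuration has an unevenly filled e_g set; the Jahn–Teller theorem predicts a tetragonal distortion (typically axial elongation) to lift the degeneracy.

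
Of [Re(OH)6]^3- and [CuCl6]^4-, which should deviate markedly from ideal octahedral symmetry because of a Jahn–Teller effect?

[Re(OH)6]^3-: Each hydroxide is −1; balancing the −3 overall charge requires Re(III). Re sits in group 7, so the d-electron count is 7 − 3 = 4. A 5d ion has a large Δₒ and is invariably low-spin. The d⁴ configuration leaves the e_g set evenly filled (or empty) — no strong Jahn–Teller driving force.
[CuCl6]^4-: Summing ligand charges against the −4 overall charge gives an oxidation state of +2 for copper. Group 11 minus oxidation state 2 gives a d⁹ configuration. The t₂g⁶e_g³ configuration has an unevenly filled e_g set; the Jahn–Teller theorem predicts a tetragonal distortion (typically axial elongation) to lift the degeneracy.

[CuCl6]^4-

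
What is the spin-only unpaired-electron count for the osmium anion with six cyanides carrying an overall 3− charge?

Each cyanide is −1; balancing the −3 overall charge requires Os(III).
Os sits in group 8, so the d-electron count is 8 − 3 = 5.
The spin state decides the count: a 5d ion has a large Δₒ and is invariably low-spin.
An octahedral low-spin d⁵ ion is t₂g⁵e_g⁰, giving 1 unpaired electron.

1 unpaired electron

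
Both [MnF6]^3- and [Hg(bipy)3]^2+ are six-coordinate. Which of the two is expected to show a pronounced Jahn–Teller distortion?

[MnF6]^3-

[MnF6]^3-: Ligand charges: each fluoride is −1. With an overall charge of −3 the manganese centre must be in the +3 oxidation state. Mn sits in group 7, so the d-electron count is 7 − 3 = 4. Fluoride is a weak-field ligand for a first-row metal, so the complex is high-spin. The t₂g³e_g¹ (high-spin) configuration has an unevenly filled e_g set; the Jahn–Teller theorem predicts a tetragonal distortion (typically axial elongation) to lift the degeneracy.
[Hg(bipy)3]^2+: Summing ligand charges against the +2 overall charge gives an oxidation state of +2 for mercury. Mercury is a group-12 element; Hg(II) is therefore d¹⁰. The d¹⁰ configuration leaves the e_g set evenly filled (or empty) — no strong Jahn–Teller driving force.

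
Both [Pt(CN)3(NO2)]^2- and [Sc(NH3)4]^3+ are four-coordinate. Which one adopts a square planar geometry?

For [Pt(CN)3(NO2)]^2-: Each cyanide is −1; each nitro (N-bound nitrite) is −1; balancing the −2 overall charge requires Pt(II). Platinum is a group-10 element; Pt(II) is therefore d⁸. A 5d d⁸ ion has a large crystal-field splitting; square planar leaves the high-energy d_{x²−y²} orbital empty and maximises CFSE. → square planar.
For [Sc(NH3)4]^3+: Summing ligand charges against the +3 overall charge gives an oxidation state of +3 for scandium. Scandium is a group-3 element; Sc(III) is therefore d⁰. A d⁰ ion has no crystal-field stabilisation preference between square planar and tetrahedral, so four ligands adopt the sterically favoured tetrahedral geometry. → tetrahedral.

[Pt(CN)3(NO2)]^2-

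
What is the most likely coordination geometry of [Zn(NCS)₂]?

Ligand charges: each isothiocyanate is −1. With an overall charge of 0 the zinc centre must be in the +2 oxidation state.
Zinc is a group-12 element; Zn(II) is therefore d¹⁰.
With 2 monodentate ligands the coordination number is 2.
A d¹⁰ ion with only two ligands adopts a linear arrangement (sp hybridisation; no CFSE preference).

linear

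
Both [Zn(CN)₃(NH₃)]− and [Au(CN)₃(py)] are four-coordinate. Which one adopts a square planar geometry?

[Au(CN)₃(py)]

For [Zn(CN)₃(NH₃)]−: Summing ligand charges against the −1 overall charge gives an oxidation state of +2 for zinc. Zinc is a group-12 element; Zn(II) is therefore d¹⁰. A d¹⁰ ion has no crystal-field stabilisation preference between square planar and tetrahedral, so four ligands adopt the sterically favoured tetrahedral geometry. → tetrahedral.
For [Au(CN)₃(py)]: Each cyanide is −1; pyridine is neutral; balancing the 0 overall charge requires Au(III). Gold is a group-11 element; Au(III) is therefore d⁸. A 5d d⁸ ion has a large crystal-field splitting; square planar leaves the high-energy d_{x²−y²} orbital empty and maximises CFSE. → square planar.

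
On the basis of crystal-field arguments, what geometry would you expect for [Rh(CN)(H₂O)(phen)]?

square planar

Summing ligand charges against the 0 overall charge gives an oxidation state of +1 for rhodium.
Rhodium is a group-9 element; Rh(I) is therefore d⁸.
Counting donor atoms: 1×cyanide (monodentate) → 1 donor; 1×water (monodentate) → 1 donor; 1×1,10-phenanthroline (bidentate) → 2 donors. Coordination number = 4.
A 4d d⁸ ion has a large crystal-field splitting; square planar leaves the high-energy d_{x²−y²} orbital empty and maximises CFSE.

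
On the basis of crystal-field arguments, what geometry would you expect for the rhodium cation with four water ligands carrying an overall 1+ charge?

square planar

Water is neutral; balancing the +1 overall charge requires Rh(I).
Rh sits in group 9, so the d-electron count is 9 − 1 = 8.
With 4 monodentate ligands the coordination number is 4.
A 4d d⁸ ion has a large crystal-field splitting; square planar leaves the high-energy d_{x²−y²} orbital empty and maximises CFSE.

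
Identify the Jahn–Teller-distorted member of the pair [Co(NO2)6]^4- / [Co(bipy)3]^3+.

[Co(NO2)6]^4-: Summing ligand charges against the −4 overall charge gives an oxidation state of +2 for cobalt. Group 9 minus oxidation state 2 gives a d⁷ configuration. Nitro (N-bound nitrite) is a strong-field ligand (high in the spectrochemical series) for a first-row metal, so the complex is low-spin. The t₂g⁶e_g¹ (low-spin) configuration has an unevenly filled e_g set; the Jahn–Teller theorem predicts a tetragonal distortion (typically axial elongation) to lift the degeneracy.
[Co(bipy)3]^3+: Ligand charges: 2,2′-bipyridine is neutral. With an overall charge of +3 the cobalt centre must be in the +3 oxidation state. Cobalt is a group-9 element; Co(III) is therefore d⁶. Co(III) has an exceptionally large octahedral splitting and is low-spin with essentially every ligand except fluoride. The d⁶ configuration leaves the e_g set evenly filled (or empty) — no strong Jahn–Teller driving force.

[Co(NO2)6]^4-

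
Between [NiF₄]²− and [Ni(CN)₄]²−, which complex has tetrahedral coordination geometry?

For [NiF₄]²−: Summing ligand charges against the −2 overall charge gives an oxidation state of +2 for nickel. Nickel is a group-10 element; Ni(II) is therefore d⁸. Fluoride is a weak-field ligand. With weak-field ligands the CFSE gain from square planar is small, so a 3d d⁸ ion takes the sterically preferred tetrahedral geometry. → tetrahedral.
For [Ni(CN)₄]²−: Summing ligand charges against the −2 overall charge gives an oxidation state of +2 for nickel. Group 10 minus oxidation state 2 gives a d⁸ configuration. Cyanide is a strong-field ligand (high in the spectrochemical series). A 3d d⁸ ion with strong-field ligands gains enough CFSE to favour square planar over tetrahedral. → square planar.

[NiF₄]²−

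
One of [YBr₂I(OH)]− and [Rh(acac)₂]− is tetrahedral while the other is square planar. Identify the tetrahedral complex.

[YBr₂I(OH)]−

For [YBr₂I(OH)]−: Summing ligand charges against the −1 overall charge gives an oxidation state of +3 for yttrium. Yttrium is a group-3 element; Y(III) is therefore d⁰. A d⁰ ion has no crystal-field stabilisation preference between square planar and tetrahedral, so four ligands adopt the sterically favoured tetrahedral geometry. → tetrahedral.
For [Rh(acac)₂]−: Summing ligand charges against the −1 overall charge gives an oxidation state of +1 for rhodium. Rhodium is a group-9 element; Rh(I) is therefore d⁸. A 4d d⁸ ion has a large crystal-field splitting; square planar leaves the high-energy d_{x²−y²} orbital empty and maximises CFSE. → square planar.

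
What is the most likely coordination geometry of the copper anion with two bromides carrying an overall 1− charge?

linear

Summing ligand charges against the −1 overall charge gives an oxidation state of +1 for copper.
Group 11 minus oxidation state 1 gives a d¹⁰ configuration.
With 2 monodentate ligands the coordination number is 2.
A d¹⁰ ion with only two ligands adopts a linear arrangement (sp hybridisation; no CFSE preference).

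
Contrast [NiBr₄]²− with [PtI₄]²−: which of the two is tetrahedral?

For [NiBr₄]²−: Ligand charges: each bromide is −1. With an overall charge of −2 the nickel centre must be in the +2 oxidation state. Nickel is a group-10 element; Ni(II) is therefore d⁸. Bromide is a weak-field ligand. With weak-field ligands the CFSE gain from square planar is small, so a 3d d⁸ ion takes the sterically preferred tetrahedral geometry. → tetrahedral.
For [PtI₄]²−: Each iodide is −1; balancing the −2 overall charge requires Pt(II). Group 10 minus oxidation state 2 gives a d⁸ configuration. A 5d d⁸ ion has a large crystal-field splitting; square planar leaves the high-energy d_{x²−y²} orbital empty and maximises CFSE. → square planar.

[NiBr₄]²−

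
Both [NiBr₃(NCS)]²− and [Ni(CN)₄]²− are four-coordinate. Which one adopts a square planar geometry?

[Ni(CN)₄]²−

For [NiBr₃(NCS)]²−: Each bromide is −1; each isothiocyanate is −1; balancing the −2 overall charge requires Ni(II). Group 10 minus oxidation state 2 gives a d⁸ configuration. Bromide and isothiocyanate are weak-field ligands. With weak-field ligands the CFSE gain from square planar is small, so a 3d d⁸ ion takes the sterically preferred tetrahedral geometry. → tetrahedral.
For [Ni(CN)₄]²−: Each cyanide is −1; balancing the −2 overall charge requires Ni(II). Nickel is a group-10 element; Ni(II) is therefore d⁸. Cyanide is a strong-field ligand (high in the spectrochemical series). A 3d d⁸ ion with strong-field ligands gains enough CFSE to favour square planar over tetrahedral. → square planar.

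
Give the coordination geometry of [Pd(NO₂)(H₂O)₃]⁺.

Each nitro (N-bound nitrite) is −1; water is neutral; balancing the +1 overall charge requires Pd(II).
Palladium is a group-10 element; Pd(II) is therefore d⁸.
Coordination number: 4.
A 4d d⁸ ion has a large crystal-field splitting; square planar leaves the high-energy d_{x²−y²} orbital empty and maximises CFSE.

square planar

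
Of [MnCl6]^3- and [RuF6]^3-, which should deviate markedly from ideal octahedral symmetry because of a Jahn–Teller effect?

[MnCl6]^3-: Summing ligand charges against the −3 overall charge gives an oxidation state of +3 for manganese. Manganese is a group-7 element; Mn(III) is therefore d⁴. Chloride is a weak-field ligand for a first-row metal, so the complex is high-spin. The t₂g³e_g¹ (high-spin) configuration has an unevenly filled e_g set; the Jahn–Teller theorem predicts a tetragonal distortion (typically axial elongation) to lift the degeneracy.
[RuF6]^3-: Ligand charges: each fluoride is −1. With an overall charge of −3 the ruthenium centre must be in the +3 oxidation state. Group 8 minus oxidation state 3 gives a d⁵ configuration. A 4d ion has a large Δₒ and is invariably low-spin. The d⁵ configuration leaves the e_g set evenly filled (or empty) — no strong Jahn–Teller driving force.

[MnCl6]^3-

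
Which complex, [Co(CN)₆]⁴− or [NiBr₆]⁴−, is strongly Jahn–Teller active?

[Co(CN)₆]⁴−: Ligand charges: each cyanide is −1. With an overall charge of −4 the cobalt centre must be in the +2 oxidation state. Cobalt is a group-9 element; Co(II) is therefore d⁷. Cyanide is a strong-field ligand (high in the spectrochemical series) for a first-row metal, so the complex is low-spin. The t₂g⁶e_g¹ (low-spin) configuration has an unevenly filled e_g set; the Jahn–Teller theorem predicts a tetragonal distortion (typically axial elongation) to lift the degeneracy.
[NiBr₆]⁴−: Summing ligand charges against the −4 overall charge gives an oxidation state of +2 for nickel. Group 10 minus oxidation state 2 gives a d⁸ configuration. The d⁸ configuration leaves the e_g set evenly filled (or empty) — no strong Jahn–Teller driving force.

[Co(CN)₆]⁴−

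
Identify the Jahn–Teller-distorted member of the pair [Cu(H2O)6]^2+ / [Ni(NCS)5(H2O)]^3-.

[Cu(H2O)6]^2+

[Cu(H2O)6]^2+: Summing ligand charges against the +2 overall charge gives an oxidation state of +2 for copper. Group 11 minus oxidation state 2 gives a d⁹ configuration. The t₂g⁶e_g³ configuration has an unevenly filled e_g set; the Jahn–Teller theorem predicts a tetragonal distortion (typically axial elongation) to lift the degeneracy.
[Ni(NCS)5(H2O)]^3-: Each isothiocyanate is −1; water is neutral; balancing the −3 overall charge requires Ni(II). Ni sits in group 10, so the d-electron count is 10 − 2 = 8. The d⁸ configuration leaves the e_g set evenly filled (or empty) — no strong Jahn–Teller driving force.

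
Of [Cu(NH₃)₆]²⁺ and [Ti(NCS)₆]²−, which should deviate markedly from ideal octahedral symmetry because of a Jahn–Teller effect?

[Cu(NH₃)₆]²⁺: Summing ligand charges against the +2 overall charge gives an oxidation state of +2 for copper. Group 11 minus oxidation state 2 gives a d⁹ configuration. The t₂g⁶e_g³ configuration has an unevenly filled e_g set; the Jahn–Teller theorem predicts a tetragonal distortion (typically axial elongation) to lift the degeneracy.
[Ti(NCS)₆]²−: Ligand charges: each isothiocyanate is −1. With an overall charge of −2 the titanium centre must be in the +4 oxidation state. Ti sits in group 4, so the d-electron count is 4 − 4 = 0. The d⁰ configuration leaves the e_g set evenly filled (or empty) — no strong Jahn–Teller driving force.

[Cu(NH₃)₆]²⁺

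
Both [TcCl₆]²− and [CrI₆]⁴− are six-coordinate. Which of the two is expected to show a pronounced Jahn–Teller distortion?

[CrI₆]⁴−

[TcCl₆]²−: Summing ligand charges against the −2 overall charge gives an oxidation state of +4 for technetium. Technetium is a group-7 element; Tc(IV) is therefore d³. The d³ configuration leaves the e_g set evenly filled (or empty) — no strong Jahn–Teller driving force.
[CrI₆]⁴−: Ligand charges: each iodide is −1. With an overall charge of −4 the chromium centre must be in the +2 oxidation state. Cr sits in group 6, so the d-electron count is 6 − 2 = 4. Iodide is a weak-field ligand for a first-row metal, so the complex is high-spin. The t₂g³e_g¹ (high-spin) configuration has an unevenly filled e_g set; the Jahn–Teller theorem predicts a tetragonal distortion (typically axial elongation) to lift the degeneracy.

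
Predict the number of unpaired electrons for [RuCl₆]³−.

Summing ligand charges against the −3 overall charge gives an oxidation state of +3 for ruthenium.
Group 8 minus oxidation state 3 gives a d⁵ configuration.
The spin state decides the count: a 4d ion has a large Δₒ and is invariably low-spin.
An octahedral low-spin d⁵ ion is t₂g⁵e_g⁰, giving 1 unpaired electron.

1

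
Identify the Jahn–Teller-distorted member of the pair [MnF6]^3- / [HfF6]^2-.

[MnF6]^3-: Each fluoride is −1; balancing the −3 overall charge requires Mn(III). Manganese is a group-7 element; Mn(III) is therefore d⁴. Fluoride is a weak-field ligand for a first-row metal, so the complex is high-spin. The t₂g³e_g¹ (high-spin) configuration has an unevenly filled e_g set; the Jahn–Teller theorem predicts a tetragonal distortion (typically axial elongation) to lift the degeneracy.
[HfF6]^2-: Each fluoride is −1; balancing the −2 overall charge requires Hf(IV). Hafnium is a group-4 element; Hf(IV) is therefore d⁰. The d⁰ configuration leaves the e_g set evenly filled (or empty) — no strong Jahn–Teller driving force.

[MnF6]^3-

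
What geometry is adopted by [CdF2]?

linear

Ligand charges: each fluoride is −1. With an overall charge of 0 the cadmium centre must be in the +2 oxidation state.
Cadmium is a group-12 element; Cd(II) is therefore d¹⁰.
With 2 monodentate ligands the coordination number is 2.
A d¹⁰ ion with only two ligands adopts a linear arrangement (sp hybridisation; no CFSE preference).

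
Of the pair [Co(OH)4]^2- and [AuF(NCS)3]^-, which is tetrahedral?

[Co(OH)4]^2-

For [Co(OH)4]^2-: Summing ligand charges against the −2 overall charge gives an oxidation state of +2 for cobalt. Co sits in group 9, so the d-electron count is 9 − 2 = 7. For a high-spin 3d d⁷ ion with weak-field ligands the small Δₜ gives little square-planar CFSE advantage, so four ligands adopt the sterically favoured tetrahedral geometry. → tetrahedral.
For [AuF(NCS)3]^-: Each fluoride is −1; each isothiocyanate is −1; balancing the −1 overall charge requires Au(III). Gold is a group-11 element; Au(III) is therefore d⁸. A 5d d⁸ ion has a large crystal-field splitting; square planar leaves the high-energy d_{x²−y²} orbital empty and maximises CFSE. → square planar.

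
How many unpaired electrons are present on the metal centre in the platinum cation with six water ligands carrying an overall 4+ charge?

0 unpaired electrons

Ligand charges: water is neutral. With an overall charge of +4 the platinum centre must be in the +4 oxidation state.
Group 10 minus oxidation state 4 gives a d⁶ configuration.
The spin state decides the count: a 5d ion has a large Δₒ and is invariably low-spin.
An octahedral low-spin d⁶ ion is t₂g⁶e_g⁰, giving 0 unpaired electrons.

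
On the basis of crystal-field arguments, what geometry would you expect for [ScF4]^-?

tetrahedral

Ligand charges: each fluoride is −1. With an overall charge of −1 the scandium centre must be in the +3 oxidation state.
Scandium is a group-3 element; Sc(III) is therefore d⁰.
With 4 monodentate ligands the coordination number is 4.
A d⁰ ion has no crystal-field stabilisation preference between square planar and tetrahedral, so four ligands adopt the sterically favoured tetrahedral geometry.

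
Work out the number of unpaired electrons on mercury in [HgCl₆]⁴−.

Summing ligand charges against the −4 overall charge gives an oxidation state of +2 for mercury.
Group 12 minus oxidation state 2 gives a d¹⁰ configuration.
In an octahedral field the d¹⁰ configuration is t₂g⁶e_g⁴, giving 0 unpaired electrons.

0 unpaired electrons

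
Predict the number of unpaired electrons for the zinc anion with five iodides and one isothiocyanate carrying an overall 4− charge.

Each iodide is −1; each isothiocyanate is −1; balancing the −4 overall charge requires Zn(II).
Zn sits in group 12, so the d-electron count is 12 − 2 = 10.
In an octahedral field the d¹⁰ configuration is t₂g⁶e_g⁴, giving 0 unpaired electrons.

0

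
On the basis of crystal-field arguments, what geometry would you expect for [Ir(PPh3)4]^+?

square planar

Summing ligand charges against the +1 overall charge gives an oxidation state of +1 for iridium.
Iridium is a group-9 element; Ir(I) is therefore d⁸.
With 4 monodentate ligands the coordination number is 4.
A 5d d⁸ ion has a large crystal-field splitting; square planar leaves the high-energy d_{x²−y²} orbital empty and maximises CFSE.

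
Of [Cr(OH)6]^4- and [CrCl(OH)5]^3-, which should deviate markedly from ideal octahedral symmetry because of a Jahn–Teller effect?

[Cr(OH)6]^4-: Summing ligand charges against the −4 overall charge gives an oxidation state of +2 for chromium. Group 6 minus oxidation state 2 gives a d⁴ configuration. Hydroxide is a weak-field ligand for a first-row metal, so the complex is high-spin. The t₂g³e_g¹ (high-spin) configuration has an unevenly filled e_g set; the Jahn–Teller theorem predicts a tetragonal distortion (typically axial elongation) to lift the degeneracy.
[CrCl(OH)5]^3-: Summing ligand charges against the −3 overall charge gives an oxidation state of +3 for chromium. Chromium is a group-6 element; Cr(III) is therefore d³. The d³ configuration leaves the e_g set evenly filled (or empty) — no strong Jahn–Teller driving force.

[Cr(OH)6]^4-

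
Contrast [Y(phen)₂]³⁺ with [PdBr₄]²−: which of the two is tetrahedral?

[Y(phen)₂]³⁺

For [Y(phen)₂]³⁺: 1,10-phenanthroline is neutral; balancing the +3 overall charge requires Y(III). Y sits in group 3, so the d-electron count is 3 − 3 = 0. A d⁰ ion has no crystal-field stabilisation preference between square planar and tetrahedral, so four ligands adopt the sterically favoured tetrahedral geometry. → tetrahedral.
For [PdBr₄]²−: Each bromide is −1; balancing the −2 overall charge requires Pd(II). Pd sits in group 10, so the d-electron count is 10 − 2 = 8. A 4d d⁸ ion has a large crystal-field splitting; square planar leaves the high-energy d_{x²−y²} orbital empty and maximises CFSE. → square planar.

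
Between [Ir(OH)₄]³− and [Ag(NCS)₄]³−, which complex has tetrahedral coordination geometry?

For [Ir(OH)₄]³−: Each hydroxide is −1; balancing the −3 overall charge requires Ir(I). Ir sits in group 9, so the d-electron count is 9 − 1 = 8. A 5d d⁸ ion has a large crystal-field splitting; square planar leaves the high-energy d_{x²−y²} orbital empty and maximises CFSE. → square planar.
For [Ag(NCS)₄]³−: Each isothiocyanate is −1; balancing the −3 overall charge requires Ag(I). Group 11 minus oxidation state 1 gives a d¹⁰ configuration. A d¹⁰ ion has no crystal-field stabilisation preference between square planar and tetrahedral, so four ligands adopt the sterically favoured tetrahedral geometry. → tetrahedral.

[Ag(NCS)₄]³−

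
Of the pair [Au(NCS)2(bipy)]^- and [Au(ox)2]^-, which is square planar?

[Au(ox)2]^-

For [Au(NCS)2(bipy)]^-: Summing ligand charges against the −1 overall charge gives an oxidation state of +1 for gold. Au sits in group 11, so the d-electron count is 11 − 1 = 10. A d¹⁰ ion has no crystal-field stabilisation preference between square planar and tetrahedral, so four ligands adopt the sterically favoured tetrahedral geometry. → tetrahedral.
For [Au(ox)2]^-: Each oxalate is −2; balancing the −1 overall charge requires Au(III). Gold is a group-11 element; Au(III) is therefore d⁸. A 5d d⁸ ion has a large crystal-field splitting; square planar leaves the high-energy d_{x²−y²} orbital empty and maximises CFSE. → square planar.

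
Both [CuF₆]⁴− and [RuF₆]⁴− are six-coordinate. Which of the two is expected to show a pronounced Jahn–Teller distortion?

[CuF₆]⁴−

[CuF₆]⁴−: Each fluoride is −1; balancing the −4 overall charge requires Cu(II). Copper is a group-11 element; Cu(II) is therefore d⁹. The t₂g⁶e_g³ configuration has an unevenly filled e_g set; the Jahn–Teller theorem predicts a tetragonal distortion (typically axial elongation) to lift the degeneracy.
[RuF₆]⁴−: Summing ligand charges against the −4 overall charge gives an oxidation state of +2 for ruthenium. Group 8 minus oxidation state 2 gives a d⁶ configuration. A 4d ion has a large Δₒ and is invariably low-spin. The d⁶ configuration leaves the e_g set evenly filled (or empty) — no strong Jahn–Teller driving force.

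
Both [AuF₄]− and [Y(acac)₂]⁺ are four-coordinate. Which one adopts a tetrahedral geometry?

[Y(acac)₂]⁺

For [AuF₄]−: Ligand charges: each fluoride is −1. With an overall charge of −1 the gold centre must be in the +3 oxidation state. Group 11 minus oxidation state 3 gives a d⁸ configuration. A 5d d⁸ ion has a large crystal-field splitting; square planar leaves the high-energy d_{x²−y²} orbital empty and maximises CFSE. → square planar.
For [Y(acac)₂]⁺: Ligand charges: each acetylacetonate is −1. With an overall charge of +1 the yttrium centre must be in the +3 oxidation state. Group 3 minus oxidation state 3 gives a d⁰ configuration. A d⁰ ion has no crystal-field stabilisation preference between square planar and tetrahedral, so four ligands adopt the sterically favoured tetrahedral geometry. → tetrahedral.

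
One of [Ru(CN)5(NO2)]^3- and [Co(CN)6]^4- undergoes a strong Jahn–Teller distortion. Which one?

[Co(CN)6]^4-

[Ru(CN)5(NO2)]^3-: Each cyanide is −1; each nitro (N-bound nitrite) is −1; balancing the −3 overall charge requires Ru(III). Ru sits in group 8, so the d-electron count is 8 − 3 = 5. A 4d ion has a large Δₒ and is invariably low-spin. The d⁵ configuration leaves the e_g set evenly filled (or empty) — no strong Jahn–Teller driving force.
[Co(CN)6]^4-: Summing ligand charges against the −4 overall charge gives an oxidation state of +2 for cobalt. Group 9 minus oxidation state 2 gives a d⁷ configuration. Cyanide is a strong-field ligand (high in the spectrochemical series) for a first-row metal, so the complex is low-spin. The t₂g⁶e_g¹ (low-spin) configuration has an unevenly filled e_g set; the Jahn–Teller theorem predicts a tetragonal distortion (typically axial elongation) to lift the degeneracy.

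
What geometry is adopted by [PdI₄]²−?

square planar

Ligand charges: each iodide is −1. With an overall charge of −2 the palladium centre must be in the +2 oxidation state.
Group 10 minus oxidation state 2 gives a d⁸ configuration.
With 4 monodentate ligands the coordination number is 4.
A 4d d⁸ ion has a large crystal-field splitting; square planar leaves the high-energy d_{x²−y²} orbital empty and maximises CFSE.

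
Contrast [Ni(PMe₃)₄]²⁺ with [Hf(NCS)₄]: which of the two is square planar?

[Ni(PMe₃)₄]²⁺

For [Ni(PMe₃)₄]²⁺: Trimethylphosphine is neutral; balancing the +2 overall charge requires Ni(II). Nickel is a group-10 element; Ni(II) is therefore d⁸. Trimethylphosphine is a strong-field ligand (high in the spectrochemical series). A 3d d⁸ ion with strong-field ligands gains enough CFSE to favour square planar over tetrahedral. → square planar.
For [Hf(NCS)₄]: Ligand charges: each isothiocyanate is −1. With an overall charge of 0 the hafnium centre must be in the +4 oxidation state. Group 4 minus oxidation state 4 gives a d⁰ configuration. A d⁰ ion has no crystal-field stabilisation preference between square planar and tetrahedral, so four ligands adopt the sterically favoured tetrahedral geometry. → tetrahedral.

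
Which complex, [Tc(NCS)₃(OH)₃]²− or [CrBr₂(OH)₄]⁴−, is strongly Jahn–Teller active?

[Tc(NCS)₃(OH)₃]²−: Ligand charges: each isothiocyanate is −1; each hydroxide is −1. With an overall charge of −2 the technetium centre must be in the +4 oxidation state. Group 7 minus oxidation state 4 gives a d³ configuration. The d³ configuration leaves the e_g set evenly filled (or empty) — no strong Jahn–Teller driving force.
[CrBr₂(OH)₄]⁴−: Each bromide is −1; each hydroxide is −1; balancing the −4 overall charge requires Cr(II). Group 6 minus oxidation state 2 gives a d⁴ configuration. Bromide and hydroxide are weak-field ligands for a first-row metal, so the complex is high-spin. The t₂g³e_g¹ (high-spin) configuration has an unevenly filled e_g set; the Jahn–Teller theorem predicts a tetragonal distortion (typically axial elongation) to lift the degeneracy.

[CrBr₂(OH)₄]⁴−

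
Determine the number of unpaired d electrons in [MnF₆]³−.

Summing ligand charges against the −3 overall charge gives an oxidation state of +3 for manganese.
Manganese is a group-7 element; Mn(III) is therefore d⁴.
The spin state decides the count: Fluoride is a weak-field ligand for a first-row metal, so the complex is high-spin.
An octahedral high-spin d⁴ ion is t₂g³e_g¹, giving 4 unpaired electrons.

4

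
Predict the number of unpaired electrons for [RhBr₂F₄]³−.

Ligand charges: each bromide is −1; each fluoride is −1. With an overall charge of −3 the rhodium centre must be in the +3 oxidation state.
Group 9 minus oxidation state 3 gives a d⁶ configuration.
The spin state decides the count: a 4d ion has a large Δₒ and is invariably low-spin.
An octahedral low-spin d⁶ ion is t₂g⁶e_g⁰, giving 0 unpaired electrons.

0 unpaired electrons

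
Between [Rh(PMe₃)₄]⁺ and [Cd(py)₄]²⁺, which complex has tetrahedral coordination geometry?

For [Rh(PMe₃)₄]⁺: Ligand charges: trimethylphosphine is neutral. With an overall charge of +1 the rhodium centre must be in the +1 oxidation state. Rhodium is a group-9 element; Rh(I) is therefore d⁸. A 4d d⁸ ion has a large crystal-field splitting; square planar leaves the high-energy d_{x²−y²} orbital empty and maximises CFSE. → square planar.
For [Cd(py)₄]²⁺: Ligand charges: pyridine is neutral. With an overall charge of +2 the cadmium centre must be in the +2 oxidation state. Cadmium is a group-12 element; Cd(II) is therefore d¹⁰. A d¹⁰ ion has no crystal-field stabilisation preference between square planar and tetrahedral, so four ligands adopt the sterically favoured tetrahedral geometry. → tetrahedral.

[Cd(py)₄]²⁺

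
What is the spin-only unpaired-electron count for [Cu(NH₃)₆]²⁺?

Summing ligand charges against the +2 overall charge gives an oxidation state of +2 for copper.
Group 11 minus oxidation state 2 gives a d⁹ configuration.
In an octahedral field the d⁹ configuration is t₂g⁶e_g³ (only one arrangement possible), giving 1 unpaired electron.

1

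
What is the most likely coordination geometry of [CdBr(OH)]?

Summing ligand charges against the 0 overall charge gives an oxidation state of +2 for cadmium.
Cd sits in group 12, so the d-electron count is 12 − 2 = 10.
Coordination number: 2.
A d¹⁰ ion with only two ligands adopts a linear arrangement (sp hybridisation; no CFSE preference).

linear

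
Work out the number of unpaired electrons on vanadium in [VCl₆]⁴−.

Each chloride is −1; balancing the −4 overall charge requires V(II).
V sits in group 5, so the d-electron count is 5 − 2 = 3.
In an octahedral field the d³ configuration is t₂g³e_g⁰ (only one arrangement possible), giving 3 unpaired electrons.

3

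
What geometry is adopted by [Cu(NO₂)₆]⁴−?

octahedral

Summing ligand charges against the −4 overall charge gives an oxidation state of +2 for copper.
Group 11 minus oxidation state 2 gives a d⁹ configuration.
With 6 monodentate ligands the coordination number is 6.
Six donors around a single metal centre give an octahedral coordination sphere.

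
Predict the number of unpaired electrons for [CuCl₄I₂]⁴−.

Each chloride is −1; each iodide is −1; balancing the −4 overall charge requires Cu(II).
Copper is a group-11 element; Cu(II) is therefore d⁹.
In an octahedral field the d⁹ configuration is t₂g⁶e_g³ (only one arrangement possible), giving 1 unpaired electron.

1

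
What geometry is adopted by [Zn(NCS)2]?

Each isothiocyanate is −1; balancing the 0 overall charge requires Zn(II).
Group 12 minus oxidation state 2 gives a d¹⁰ configuration.
With 2 monodentate ligands the coordination number is 2.
A d¹⁰ ion with only two ligands adopts a linear arrangement (sp hybridisation; no CFSE preference).

linear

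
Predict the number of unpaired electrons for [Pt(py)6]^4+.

0

Pyridine is neutral; balancing the +4 overall charge requires Pt(IV).
Pt sits in group 10, so the d-electron count is 10 − 4 = 6.
The spin state decides the count: a 5d ion has a large Δₒ and is invariably low-spin.
An octahedral low-spin d⁶ ion is t₂g⁶e_g⁰, giving 0 unpaired electrons.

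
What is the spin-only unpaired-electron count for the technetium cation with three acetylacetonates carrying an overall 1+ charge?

Ligand charges: each acetylacetonate is −1. With an overall charge of +1 the technetium centre must be in the +4 oxidation state.
Technetium is a group-7 element; Tc(IV) is therefore d³.
Counting donor atoms: 3×acetylacetonate (bidentate) → 6 donors. Coordination number = 6.
In an octahedral field the d³ configuration is t₂g³e_g⁰ (only one arrangement possible), giving 3 unpaired electrons.

3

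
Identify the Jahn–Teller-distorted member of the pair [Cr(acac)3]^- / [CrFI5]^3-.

[Cr(acac)3]^-

[Cr(acac)3]^-: Summing ligand charges against the −1 overall charge gives an oxidation state of +2 for chromium. Group 6 minus oxidation state 2 gives a d⁴ configuration. Acetylacetonate is a weak-field ligand for a first-row metal, so the complex is high-spin. The t₂g³e_g¹ (high-spin) configuration has an unevenly filled e_g set; the Jahn–Teller theorem predicts a tetragonal distortion (typically axial elongation) to lift the degeneracy.
[CrFI5]^3-: Summing ligand charges against the −3 overall charge gives an oxidation state of +3 for chromium. Cr sits in group 6, so the d-electron count is 6 − 3 = 3. The d³ configuration leaves the e_g set evenly filled (or empty) — no strong Jahn–Teller driving force.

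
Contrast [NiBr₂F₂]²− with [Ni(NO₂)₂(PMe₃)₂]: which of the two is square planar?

For [NiBr₂F₂]²−: Ligand charges: each bromide is −1; each fluoride is −1. With an overall charge of −2 the nickel centre must be in the +2 oxidation state. Group 10 minus oxidation state 2 gives a d⁸ configuration. Bromide and fluoride are weak-field ligands. With weak-field ligands the CFSE gain from square planar is small, so a 3d d⁸ ion takes the sterically preferred tetrahedral geometry. → tetrahedral.
For [Ni(NO₂)₂(PMe₃)₂]: Ligand charges: each nitro (N-bound nitrite) is −1; trimethylphosphine is neutral. With an overall charge of 0 the nickel centre must be in the +2 oxidation state. Nickel is a group-10 element; Ni(II) is therefore d⁸. Nitro (N-bound nitrite) and trimethylphosphine are strong-field ligands (high in the spectrochemical series). A 3d d⁸ ion with strong-field ligands gains enough CFSE to favour square planar over tetrahedral. → square planar.

[Ni(NO₂)₂(PMe₃)₂]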